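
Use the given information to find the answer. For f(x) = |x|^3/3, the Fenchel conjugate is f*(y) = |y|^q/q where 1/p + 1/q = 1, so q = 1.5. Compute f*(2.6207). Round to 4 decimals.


The conjugate exponent q satisfies 1/p + 1/q = 1.
p = 3, so q = 3/(3 - 1) = 1.5
|y|^q = 2.6207^1.5 = 4.2425
f*(2.6207) = 4.2425 / 1.5 = 2.8284


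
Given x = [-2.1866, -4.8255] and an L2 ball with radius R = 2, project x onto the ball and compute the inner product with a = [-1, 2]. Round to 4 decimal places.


Step 1: Compute ||x|| (intermediates to 6 decimals).
||x|| = sqrt((-2.1866)^2 + (-4.8255)^2) = 5.297799
Step 2: Project.
Since ||x|| > R, scale = R/||x|| = 2/5.297799 = 0.377515, proj(x) = scale * x
proj(x) = [-0.825474, -1.821699]
Step 3: Dot product.
a^T * proj(x) = -1*(-0.825474) + 2*(-1.821699) = -2.8179


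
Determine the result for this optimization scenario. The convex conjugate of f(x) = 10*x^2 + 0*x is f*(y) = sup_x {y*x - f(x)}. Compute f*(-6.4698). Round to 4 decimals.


f*(y) = sup_x {y*x - a*x^2 - b*x} = sup_x {(y-b)*x - a*x^2}
FOC: (y - b) - 2a*x = 0 => x* = (y - b)/(2a)
x* = (-6.4698 - 0)/(2*10) = -0.3235
f*(-6.4698) = (y-b)^2/(4a) = (-6.4698 - 0)^2/(4*10)
= 41.8583/40 = 1.0465


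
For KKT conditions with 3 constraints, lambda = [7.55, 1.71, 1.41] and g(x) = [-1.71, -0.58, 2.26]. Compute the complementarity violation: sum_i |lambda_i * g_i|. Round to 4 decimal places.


KKT complementary slackness check:
lambda_1 * g_1 = 7.55 * -1.71 = -12.9105
lambda_2 * g_2 = 1.71 * -0.58 = -0.9918
lambda_3 * g_3 = 1.41 * 2.26 = 3.1866
Total violation = 12.9105 + 0.9918 + 3.1866 = 17.0889


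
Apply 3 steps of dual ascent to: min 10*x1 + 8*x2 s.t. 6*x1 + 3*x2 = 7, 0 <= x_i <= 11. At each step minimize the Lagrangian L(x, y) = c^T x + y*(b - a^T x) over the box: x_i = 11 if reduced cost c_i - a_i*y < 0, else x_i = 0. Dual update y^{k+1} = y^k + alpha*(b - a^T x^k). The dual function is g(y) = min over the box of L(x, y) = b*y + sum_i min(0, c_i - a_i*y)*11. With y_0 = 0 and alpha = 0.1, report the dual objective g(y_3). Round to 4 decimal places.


Dual ascent for LP: min 10*x1 + 8*x2, 6*x1 + 3*x2 = 7, 0 <= x_i <= 11
Step 1: y^k = 0.0, reduced costs: (10.0, 8.0)
  x^k = (0.0, 0.0), subgradient = b - a^T x = 7.0
  y^{k+1} = 0.0 + 0.1*7.0 = 0.7
Step 2: y^k = 0.7, reduced costs: (5.8, 5.9)
  x^k = (0.0, 0.0), subgradient = b - a^T x = 7.0
  y^{k+1} = 0.7 + 0.1*7.0 = 1.4
Step 3: y^k = 1.4, reduced costs: (1.6, 3.8)
  x^k = (0.0, 0.0), subgradient = b - a^T x = 7.0
  y^{k+1} = 1.4 + 0.1*7.0 = 2.1
Dual objective at y_3 = 2.1: reduced costs (-2.6, 1.7), box minimizer x = (11.0, 0.0)
g(y_3) = b*y + (c1 - a1*y)*x1 + (c2 - a2*y)*x2 = 7*2.1 + (-2.6)*11.0 + 1.7*0.0 = 14.7 - 28.6 + 0.0 = -13.9


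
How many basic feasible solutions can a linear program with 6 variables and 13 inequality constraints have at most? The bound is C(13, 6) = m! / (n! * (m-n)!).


Each vertex corresponds to some choice of n active constraints out of m, so the number of vertices is at most C(m, n) = m! / (n!(m-n)!).
m = 13, n = 6
Numerator: 13 * 12 * 11 * 10 * 9 * 8
Denominator: 6! = 720
C(13, 6) = 1716


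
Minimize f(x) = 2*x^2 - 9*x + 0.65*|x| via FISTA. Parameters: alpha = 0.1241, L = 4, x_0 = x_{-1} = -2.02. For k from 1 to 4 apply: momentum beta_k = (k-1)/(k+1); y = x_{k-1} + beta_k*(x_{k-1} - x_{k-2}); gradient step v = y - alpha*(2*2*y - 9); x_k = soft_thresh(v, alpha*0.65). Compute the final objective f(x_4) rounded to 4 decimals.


FISTA on f(x) = 2*x^2 - 9*x + 0.65*|x|
L = 4, alpha = 0.1241
Iteration 1: beta = 0.0, y = -2.02 + 0.0*(-2.02 + 2.02) = -2.02
  grad(y) = -17.08, v = y - alpha*grad = 0.0996
  prox(v) = soft_thresh(0.0996, 0.0807) = 0.019
Iteration 2: beta = 0.3333, y = 0.019 + 0.3333*(0.019 + 2.02) = 0.6986
  grad(y) = -6.2055, v = y - alpha*grad = 1.4687
  prox(v) = soft_thresh(1.4687, 0.0807) = 1.3881
Iteration 3: beta = 0.5, y = 1.3881 + 0.5*(1.3881 - 0.019) = 2.0726
  grad(y) = -0.7096, v = y - alpha*grad = 2.1607
  prox(v) = soft_thresh(2.1607, 0.0807) = 2.08
Iteration 4: beta = 0.6, y = 2.08 + 0.6*(2.08 - 1.3881) = 2.4952
  grad(y) = 0.9807, v = y - alpha*grad = 2.3735
  prox(v) = soft_thresh(2.3735, 0.0807) = 2.2928
f(x_4) = 2*2.2928^2 - 9*2.2928 + 0.65*|2.2928| = -8.631


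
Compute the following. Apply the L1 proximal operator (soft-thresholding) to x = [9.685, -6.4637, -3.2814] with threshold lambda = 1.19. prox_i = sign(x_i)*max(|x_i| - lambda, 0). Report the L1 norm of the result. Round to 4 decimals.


Soft-thresholding with lambda = 1.19:
prox(9.685) = sign(9.685)*max(|9.685| - 1.19, 0) = 8.495
prox(-6.4637) = sign(-6.4637)*max(|-6.4637| - 1.19, 0) = -5.2737
prox(-3.2814) = sign(-3.2814)*max(|-3.2814| - 1.19, 0) = -2.0914
prox(x) = [8.495, -5.2737, -2.0914]
||prox(x)||_1 = 8.495 + 5.2737 + 2.0914 = 15.8601


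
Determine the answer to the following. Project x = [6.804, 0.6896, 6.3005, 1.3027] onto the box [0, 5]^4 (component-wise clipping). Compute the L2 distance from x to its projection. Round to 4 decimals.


Project each component onto [0, 5].
clip(6.804) = 5.0, clip(0.6896) = 0.6896, clip(6.3005) = 5.0, clip(1.3027) = 1.3027
Projection = [5.0, 0.6896, 5.0, 1.3027]
Squared diffs: [3.2544, 0.0, 1.6913, 0.0]
Distance = sqrt(4.9457) = 2.2239


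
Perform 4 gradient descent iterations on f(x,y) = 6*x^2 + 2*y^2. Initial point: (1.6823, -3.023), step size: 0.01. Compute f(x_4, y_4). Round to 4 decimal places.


Gradient descent on f(x,y) = 6*x^2 + 2*y^2.
Starting point: (1.6823, -3.023), alpha = 0.01
Step 1: grad_x = 2*6*1.6823 = 20.1876, grad_y = 2*2*-3.023 = -12.092
  x_1 = 1.6823 - 0.01*20.1876 = 1.4804
  y_1 = -3.023 - 0.01*-12.092 = -2.9021
Step 2: grad_x = 2*6*1.4804 = 17.7651, grad_y = 2*2*-2.9021 = -11.6083
  x_2 = 1.4804 - 0.01*17.7651 = 1.3028
  y_2 = -2.9021 - 0.01*-11.6083 = -2.786
Step 3: grad_x = 2*6*1.3028 = 15.6333, grad_y = 2*2*-2.786 = -11.144
  x_3 = 1.3028 - 0.01*15.6333 = 1.1464
  y_3 = -2.786 - 0.01*-11.144 = -2.6746
Step 4: grad_x = 2*6*1.1464 = 13.7573, grad_y = 2*2*-2.6746 = -10.6982
  x_4 = 1.1464 - 0.01*13.7573 = 1.0089
  y_4 = -2.6746 - 0.01*-10.6982 = -2.5676
f(1.0089, -2.5676) = 6*1.0089^2 + 2*(-2.5676)^2 = 19.2918


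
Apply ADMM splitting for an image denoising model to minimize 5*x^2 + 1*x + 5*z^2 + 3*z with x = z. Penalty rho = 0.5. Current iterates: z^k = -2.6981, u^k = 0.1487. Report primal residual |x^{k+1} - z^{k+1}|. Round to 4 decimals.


ADMM iteration with rho = 0.5, z^k = -2.6981, u^k = 0.1487
Step 1: x-update.
Minimize 5*x^2 + 1*x + (0.5/2)*(x + 2.6981 + 0.1487)^2
FOC: (2*5 + 0.5)*x = -1 + 0.5*(-2.6981 - 0.1487)
x^{k+1} = -0.2308
Step 2: z-update.
Minimize 5*z^2 + 3*z + (0.5/2)*(-0.2308 - z + 0.1487)^2
FOC: (2*5 + 0.5)*z = -3 + 0.5*(-0.2308 + 0.1487)
z^{k+1} = -0.2896
Step 3: u-update.
u^{k+1} = 0.1487 - 0.2308 + 0.2896 = 0.2075
Step 4: Primal residual = |-0.2308 + 0.2896| = 0.0588


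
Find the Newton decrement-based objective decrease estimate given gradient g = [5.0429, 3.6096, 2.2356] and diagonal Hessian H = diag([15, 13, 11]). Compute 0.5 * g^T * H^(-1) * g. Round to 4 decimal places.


Step 1: H is diagonal, so H^(-1) * g = [0.3362, 0.2777, 0.2032].
Step 2: g^T H^(-1) g = sum_i g_i^2 / H_ii
  = (5.0429)^2/15 + (3.6096)^2/13 + (2.2356)^2/11
  = 1.6954 + 1.0022 + 0.4544 = 3.152
Step 3: Objective decrease = 0.5 * g^T H^(-1) g = 1.576


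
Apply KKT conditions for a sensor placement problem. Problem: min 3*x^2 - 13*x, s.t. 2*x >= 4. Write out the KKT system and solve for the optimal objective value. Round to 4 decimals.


Step 1: Try lambda = 0 (constraint inactive).
Stationarity: 2*3*x - 13 = 0
x* = 13/(2*3) = 13/6 = 2.1667 (rounded; the exact value 13/6 is used below)
Check constraint: 2*2.1667 = 4.3334 >= 4 -- satisfied.
Step 2: Compute optimal value.
f(x*) = 3*(13/6)^2 - 13*(13/6) = -14.0833


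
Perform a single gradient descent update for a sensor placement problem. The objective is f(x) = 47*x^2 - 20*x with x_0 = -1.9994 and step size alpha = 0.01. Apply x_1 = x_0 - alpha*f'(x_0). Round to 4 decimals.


We compute the gradient at x_0 and apply the update.
f'(x) = 94*x - 20
f'(-1.9994) = 94*-1.9994 - 20 = -207.9436
x_1 = -1.9994 - 0.01*-207.9436 = 0.08


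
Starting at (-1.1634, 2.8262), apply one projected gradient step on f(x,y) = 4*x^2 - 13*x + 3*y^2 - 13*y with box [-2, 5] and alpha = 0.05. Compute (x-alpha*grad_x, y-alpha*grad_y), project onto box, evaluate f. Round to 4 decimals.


Step 1: Compute gradient at (-1.1634, 2.8262).
grad_x = 2*4*-1.1634 - 13 = -22.3072
grad_y = 2*3*2.8262 - 13 = 3.9572
Step 2: Gradient step.
x_raw = -1.1634 - 0.05*-22.3072 = -0.048
y_raw = 2.8262 - 0.05*3.9572 = 2.6283
Step 3: Project onto [-2, 5].
x_proj = clip(-0.048) = -0.048
y_proj = clip(2.6283) = 2.6283
Step 4: Evaluate f.
f(-0.048, 2.6283) = -12.8102


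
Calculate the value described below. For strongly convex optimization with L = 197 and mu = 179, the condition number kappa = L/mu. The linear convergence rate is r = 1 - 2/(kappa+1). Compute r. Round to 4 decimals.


Step 1: Compute the condition number.
kappa = L/mu = 197/179 = 1.1006
Step 2: Compute the convergence rate.
r = 1 - 2/(kappa + 1) = 1 - 2*mu/(L + mu) = (L - mu)/(L + mu) = 18/376 = 0.0479


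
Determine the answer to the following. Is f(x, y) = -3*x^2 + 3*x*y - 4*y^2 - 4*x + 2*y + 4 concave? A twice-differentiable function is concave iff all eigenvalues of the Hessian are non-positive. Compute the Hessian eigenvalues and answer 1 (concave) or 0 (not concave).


The Hessian of f(x,y) = -3*x^2 + 3*x*y - 4*y^2 - 4*x + 2*y + 4 is:
H = [[-6, 3], [3, -8]]
Trace = -6 - 8 = -14
Determinant = -6*-8 - (3)^2 = 39
Discriminant = (-14)^2 - 4*39 = 40.0
Eigenvalues: lambda_1 = -10.1623, lambda_2 = -3.8377
The function is concave.

1


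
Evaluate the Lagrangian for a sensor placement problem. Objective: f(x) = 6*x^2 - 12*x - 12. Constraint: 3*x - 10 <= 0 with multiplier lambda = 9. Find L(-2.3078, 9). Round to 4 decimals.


Step 1: Evaluate f(x).
f(-2.3078) = 6*(-2.3078)^2 - 12*(-2.3078) - 12 = 47.6492
Step 2: Evaluate g(x).
g(-2.3078) = 3*-2.3078 - 10 = -16.9234
Step 3: Compute Lagrangian.
L = 47.6492 + 9*-16.9234 = -104.6614


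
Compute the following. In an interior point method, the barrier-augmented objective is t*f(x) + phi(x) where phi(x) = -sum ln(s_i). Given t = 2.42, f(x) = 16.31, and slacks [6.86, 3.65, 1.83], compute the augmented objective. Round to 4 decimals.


Step 1: Compute log-barrier.
ln values: [1.9257, 1.2947, 0.6043]
phi = -(1.9257 + 1.2947 + 0.6043) = -3.8248
Step 2: Compute augmented objective.
t*f(x) = 2.42*16.31 = 39.4702
Total = 39.4702 - 3.8248 = 35.6454


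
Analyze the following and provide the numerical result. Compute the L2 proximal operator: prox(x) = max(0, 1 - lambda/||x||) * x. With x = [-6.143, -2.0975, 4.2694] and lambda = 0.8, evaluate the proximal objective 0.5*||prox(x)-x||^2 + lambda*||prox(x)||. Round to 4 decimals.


Step 1: Compute ||x||.
||x|| = 7.7694
Step 2: Compute scaling factor.
scale = max(0, 1 - 0.8/7.7694) = 0.897
Step 3: prox(x) = [-5.5105, -1.8815, 3.8298]
||prox(x)|| = 6.9694
Step 4: Proximal objective.
0.5*||prox-x||^2 = 0.32
lambda*||prox|| = 5.5755
Total = 5.8955


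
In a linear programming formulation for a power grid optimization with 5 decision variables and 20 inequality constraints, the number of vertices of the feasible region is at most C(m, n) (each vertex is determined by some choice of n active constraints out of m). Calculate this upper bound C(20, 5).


Each vertex corresponds to some choice of n active constraints out of m, so the number of vertices is at most C(m, n) = m! / (n!(m-n)!).
m = 20, n = 5
Numerator: 20 * 19 * 18 * 17 * 16
Denominator: 5! = 120
C(20, 5) = 15504


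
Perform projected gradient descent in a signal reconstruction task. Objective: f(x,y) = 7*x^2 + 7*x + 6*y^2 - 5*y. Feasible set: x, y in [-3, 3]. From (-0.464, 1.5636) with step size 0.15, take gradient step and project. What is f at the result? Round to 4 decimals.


Step 1: Compute gradient at (-0.464, 1.5636).
grad_x = 2*7*-0.464 + 7 = 0.504
grad_y = 2*6*1.5636 - 5 = 13.7632
Step 2: Gradient step.
x_raw = -0.464 - 0.15*0.504 = -0.5396
y_raw = 1.5636 - 0.15*13.7632 = -0.5009
Step 3: Project onto [-3, 3].
x_proj = clip(-0.5396) = -0.5396
y_proj = clip(-0.5009) = -0.5009
Step 4: Evaluate f.
f(-0.5396, -0.5009) = 2.2707


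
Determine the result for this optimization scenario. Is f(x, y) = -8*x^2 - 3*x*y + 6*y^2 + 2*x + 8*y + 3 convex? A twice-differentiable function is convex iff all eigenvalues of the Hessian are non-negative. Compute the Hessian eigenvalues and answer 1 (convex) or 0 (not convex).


The Hessian of f(x,y) = -8*x^2 - 3*x*y + 6*y^2 + 2*x + 8*y + 3 is:
H = [[-16, -3], [-3, 12]]
Trace = -16 + 12 = -4
Determinant = -16*12 - (-3)^2 = -201
Discriminant = (-4)^2 - 4*-201 = 820.0
Eigenvalues: lambda_1 = -16.3178, lambda_2 = 12.3178
The function is not convex.

0


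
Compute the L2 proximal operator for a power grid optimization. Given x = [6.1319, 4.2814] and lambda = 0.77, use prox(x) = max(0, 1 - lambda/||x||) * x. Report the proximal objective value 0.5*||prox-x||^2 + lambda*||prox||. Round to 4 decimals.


Step 1: Compute ||x||.
||x|| = 7.4787
Step 2: Compute scaling factor.
scale = max(0, 1 - 0.77/7.4787) = 0.897
Step 3: prox(x) = [5.5006, 3.8406]
||prox(x)|| = 6.7087
Step 4: Proximal objective.
0.5*||prox-x||^2 = 0.2965
lambda*||prox|| = 5.1657
Total = 5.4621


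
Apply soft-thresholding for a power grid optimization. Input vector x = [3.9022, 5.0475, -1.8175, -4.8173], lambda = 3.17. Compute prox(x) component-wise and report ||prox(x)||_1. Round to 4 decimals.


Soft-thresholding with lambda = 3.17:
prox(3.9022) = sign(3.9022)*max(|3.9022| - 3.17, 0) = 0.7322
prox(5.0475) = sign(5.0475)*max(|5.0475| - 3.17, 0) = 1.8775
prox(-1.8175) = sign(-1.8175)*max(|-1.8175| - 3.17, 0) = 0.0
prox(-4.8173) = sign(-4.8173)*max(|-4.8173| - 3.17, 0) = -1.6473
prox(x) = [0.7322, 1.8775, 0.0, -1.6473]
||prox(x)||_1 = 0.7322 + 1.8775 + 0.0 + 1.6473 = 4.257


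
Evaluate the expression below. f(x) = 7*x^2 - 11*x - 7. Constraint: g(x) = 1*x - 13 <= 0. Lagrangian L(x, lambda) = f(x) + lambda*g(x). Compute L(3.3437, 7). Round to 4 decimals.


Step 1: Evaluate f(x).
f(3.3437) = 7*3.3437^2 - 11*3.3437 - 7 = 34.4816
Step 2: Evaluate g(x).
g(3.3437) = 1*3.3437 - 13 = -9.6563
Step 3: Compute Lagrangian.
L = 34.4816 + 7*-9.6563 = -33.1125


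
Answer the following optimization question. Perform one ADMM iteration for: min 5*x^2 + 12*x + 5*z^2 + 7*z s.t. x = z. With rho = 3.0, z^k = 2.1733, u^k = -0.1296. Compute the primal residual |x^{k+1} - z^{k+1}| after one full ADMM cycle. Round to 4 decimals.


ADMM iteration with rho = 3.0, z^k = 2.1733, u^k = -0.1296
Step 1: x-update.
Minimize 5*x^2 + 12*x + (3.0/2)*(x - 2.1733 - 0.1296)^2
FOC: (2*5 + 3.0)*x = -12 + 3.0*(2.1733 + 0.1296)
x^{k+1} = -0.3916
Step 2: z-update.
Minimize 5*z^2 + 7*z + (3.0/2)*(-0.3916 - z - 0.1296)^2
FOC: (2*5 + 3.0)*z = -7 + 3.0*(-0.3916 - 0.1296)
z^{k+1} = -0.6587
Step 3: u-update.
u^{k+1} = -0.1296 - 0.3916 + 0.6587 = 0.1375
Step 4: Primal residual = |-0.3916 + 0.6587| = 0.2671


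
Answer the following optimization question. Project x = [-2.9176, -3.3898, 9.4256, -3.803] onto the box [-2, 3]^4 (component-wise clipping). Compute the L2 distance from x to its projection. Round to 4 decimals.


Project each component onto [-2, 3].
clip(-2.9176) = -2.0, clip(-3.3898) = -2.0, clip(9.4256) = 3.0, clip(-3.803) = -2.0
Projection = [-2.0, -2.0, 3.0, -2.0]
Squared diffs: [0.842, 1.9315, 41.2883, 3.2508]
Distance = sqrt(47.3126) = 6.8784


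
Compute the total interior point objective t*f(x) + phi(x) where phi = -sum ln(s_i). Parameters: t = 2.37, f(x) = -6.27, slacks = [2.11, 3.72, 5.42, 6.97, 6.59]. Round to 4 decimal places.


Step 1: Compute log-barrier.
ln values: [0.7467, 1.3137, 1.6901, 1.9416, 1.8856]
phi = -(0.7467 + 1.3137 + 1.6901 + 1.9416 + 1.8856) = -7.5777
Step 2: Compute augmented objective.
t*f(x) = 2.37*-6.27 = -14.8599
Total = -14.8599 - 7.5777 = -22.4376


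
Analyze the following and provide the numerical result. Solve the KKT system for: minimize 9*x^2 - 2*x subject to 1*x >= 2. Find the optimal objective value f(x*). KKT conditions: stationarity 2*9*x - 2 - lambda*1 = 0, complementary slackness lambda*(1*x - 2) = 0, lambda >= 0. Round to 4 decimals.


Step 1: Try lambda = 0 (constraint inactive).
x_unc = 2/(2*9) = 0.1111
Check: 1*0.1111 = 0.1111 < 2 -- violated!
Step 2: Constraint must be active: 1*x = 2
x* = 2/1 = 2.0
lambda = (2*9*2.0 - 2)/1 = 34.0
Step 3: Compute optimal value.
f(x*) = 9*2.0^2 - 2*2.0 = 32.0


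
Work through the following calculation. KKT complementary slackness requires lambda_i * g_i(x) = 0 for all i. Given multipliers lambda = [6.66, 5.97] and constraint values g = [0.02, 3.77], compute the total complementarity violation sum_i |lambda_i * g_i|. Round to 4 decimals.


KKT complementary slackness check:
lambda_1 * g_1 = 6.66 * 0.02 = 0.1332
lambda_2 * g_2 = 5.97 * 3.77 = 22.5069
Total violation = 0.1332 + 22.5069 = 22.6401


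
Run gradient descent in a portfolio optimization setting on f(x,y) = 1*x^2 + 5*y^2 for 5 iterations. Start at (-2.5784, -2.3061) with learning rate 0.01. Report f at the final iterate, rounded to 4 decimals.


Gradient descent on f(x,y) = 1*x^2 + 5*y^2.
Starting point: (-2.5784, -2.3061), alpha = 0.01
Step 1: grad_x = 2*1*-2.5784 = -5.1568, grad_y = 2*5*-2.3061 = -23.061
  x_1 = -2.5784 - 0.01*-5.1568 = -2.5268
  y_1 = -2.3061 - 0.01*-23.061 = -2.0755
Step 2: grad_x = 2*1*-2.5268 = -5.0537, grad_y = 2*5*-2.0755 = -20.7549
  x_2 = -2.5268 - 0.01*-5.0537 = -2.4763
  y_2 = -2.0755 - 0.01*-20.7549 = -1.8679
Step 3: grad_x = 2*1*-2.4763 = -4.9526, grad_y = 2*5*-1.8679 = -18.6794
  x_3 = -2.4763 - 0.01*-4.9526 = -2.4268
  y_3 = -1.8679 - 0.01*-18.6794 = -1.6811
Step 4: grad_x = 2*1*-2.4268 = -4.8535, grad_y = 2*5*-1.6811 = -16.8115
  x_4 = -2.4268 - 0.01*-4.8535 = -2.3782
  y_4 = -1.6811 - 0.01*-16.8115 = -1.513
Step 5: grad_x = 2*1*-2.3782 = -4.7565, grad_y = 2*5*-1.513 = -15.1303
  x_5 = -2.3782 - 0.01*-4.7565 = -2.3307
  y_5 = -1.513 - 0.01*-15.1303 = -1.3617
f(-2.3307, -1.3617) = 1*(-2.3307)^2 + 5*(-1.3617)^2 = 14.7035


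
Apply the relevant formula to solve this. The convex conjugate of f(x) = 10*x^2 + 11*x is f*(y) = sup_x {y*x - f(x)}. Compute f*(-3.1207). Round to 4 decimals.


f*(y) = sup_x {y*x - a*x^2 - b*x} = sup_x {(y-b)*x - a*x^2}
FOC: (y - b) - 2a*x = 0 => x* = (y - b)/(2a)
x* = (-3.1207 - 11)/(2*10) = -0.706
f*(-3.1207) = (y-b)^2/(4a) = (-3.1207 - 11)^2/(4*10)
= 199.3942/40 = 4.9849


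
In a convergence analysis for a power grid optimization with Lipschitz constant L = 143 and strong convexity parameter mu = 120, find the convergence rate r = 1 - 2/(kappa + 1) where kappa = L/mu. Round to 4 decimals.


Step 1: Compute the condition number.
kappa = L/mu = 143/120 = 1.1917
Step 2: Compute the convergence rate.
r = 1 - 2/(kappa + 1) = 1 - 2*mu/(L + mu) = (L - mu)/(L + mu) = 23/263 = 0.0875


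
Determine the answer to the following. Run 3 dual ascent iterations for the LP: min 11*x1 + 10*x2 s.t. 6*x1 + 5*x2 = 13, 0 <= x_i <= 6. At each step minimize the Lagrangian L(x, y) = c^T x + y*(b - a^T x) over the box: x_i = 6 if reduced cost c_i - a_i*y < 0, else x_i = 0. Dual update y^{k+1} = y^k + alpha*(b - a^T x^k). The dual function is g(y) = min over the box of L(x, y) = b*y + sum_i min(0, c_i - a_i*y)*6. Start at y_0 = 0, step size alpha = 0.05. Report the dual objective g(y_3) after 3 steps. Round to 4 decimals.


Dual ascent for LP: min 11*x1 + 10*x2, 6*x1 + 5*x2 = 13, 0 <= x_i <= 6
Step 1: y^k = 0.0, reduced costs: (11.0, 10.0)
  x^k = (0.0, 0.0), subgradient = b - a^T x = 13.0
  y^{k+1} = 0.0 + 0.05*13.0 = 0.65
Step 2: y^k = 0.65, reduced costs: (7.1, 6.75)
  x^k = (0.0, 0.0), subgradient = b - a^T x = 13.0
  y^{k+1} = 0.65 + 0.05*13.0 = 1.3
Step 3: y^k = 1.3, reduced costs: (3.2, 3.5)
  x^k = (0.0, 0.0), subgradient = b - a^T x = 13.0
  y^{k+1} = 1.3 + 0.05*13.0 = 1.95
Dual objective at y_3 = 1.95: reduced costs (-0.7, 0.25), box minimizer x = (6.0, 0.0)
g(y_3) = b*y + (c1 - a1*y)*x1 + (c2 - a2*y)*x2 = 13*1.95 + (-0.7)*6.0 + 0.25*0.0 = 25.35 - 4.2 + 0.0 = 21.15


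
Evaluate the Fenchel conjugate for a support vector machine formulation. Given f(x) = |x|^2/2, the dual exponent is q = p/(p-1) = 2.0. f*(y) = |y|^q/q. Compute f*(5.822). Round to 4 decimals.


The conjugate exponent q satisfies 1/p + 1/q = 1.
p = 2, so q = 2/(2 - 1) = 2.0
|y|^q = 5.822^2.0 = 33.8957
f*(5.822) = 33.8957 / 2.0 = 16.9478


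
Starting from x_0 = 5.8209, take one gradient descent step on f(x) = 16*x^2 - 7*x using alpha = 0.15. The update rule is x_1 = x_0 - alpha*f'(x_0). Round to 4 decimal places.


We compute the gradient at x_0 and apply the update.
f'(x) = 32*x - 7
f'(5.8209) = 32*5.8209 - 7 = 179.2688
x_1 = 5.8209 - 0.15*179.2688 = -21.0694


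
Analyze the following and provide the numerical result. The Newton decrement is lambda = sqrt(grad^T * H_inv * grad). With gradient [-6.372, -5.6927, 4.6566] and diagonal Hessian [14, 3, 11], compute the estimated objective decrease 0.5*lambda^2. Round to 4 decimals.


Step 1: H is diagonal, so H^(-1) * g = [-0.4551, -1.8976, 0.4233].
Step 2: g^T H^(-1) g = sum_i g_i^2 / H_ii
  = (-6.372)^2/14 + (-5.6927)^2/3 + (4.6566)^2/11
  = 2.9002 + 10.8023 + 1.9713 = 15.6737
Step 3: Objective decrease = 0.5 * g^T H^(-1) g = 7.8369


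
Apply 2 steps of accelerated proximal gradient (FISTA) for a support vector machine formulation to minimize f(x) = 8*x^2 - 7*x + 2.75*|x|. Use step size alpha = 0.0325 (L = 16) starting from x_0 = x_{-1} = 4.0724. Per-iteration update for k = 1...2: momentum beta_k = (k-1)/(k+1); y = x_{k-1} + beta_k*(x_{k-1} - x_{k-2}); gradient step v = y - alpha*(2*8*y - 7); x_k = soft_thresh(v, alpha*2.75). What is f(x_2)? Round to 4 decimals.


FISTA on f(x) = 8*x^2 - 7*x + 2.75*|x|
L = 16, alpha = 0.0325
Iteration 1: beta = 0.0, y = 4.0724 + 0.0*(4.0724 - 4.0724) = 4.0724
  grad(y) = 58.1584, v = y - alpha*grad = 2.1823
  prox(v) = soft_thresh(2.1823, 0.0894) = 2.0929
Iteration 2: beta = 0.3333, y = 2.0929 + 0.3333*(2.0929 - 4.0724) = 1.433
  grad(y) = 15.9286, v = y - alpha*grad = 0.9154
  prox(v) = soft_thresh(0.9154, 0.0894) = 0.826
f(x_2) = 8*0.826^2 - 7*0.826 + 2.75*|0.826| = 1.9475


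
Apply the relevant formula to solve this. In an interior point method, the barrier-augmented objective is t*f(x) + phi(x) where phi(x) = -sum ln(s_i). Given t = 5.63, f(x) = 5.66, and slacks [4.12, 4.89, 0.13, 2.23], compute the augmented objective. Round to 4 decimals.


Step 1: Compute log-barrier.
ln values: [1.4159, 1.5872, -2.0402, 0.802]
phi = -(1.4159 + 1.5872 - 2.0402 + 0.802) = -1.7648
Step 2: Compute augmented objective.
t*f(x) = 5.63*5.66 = 31.8658
Total = 31.8658 - 1.7648 = 30.101


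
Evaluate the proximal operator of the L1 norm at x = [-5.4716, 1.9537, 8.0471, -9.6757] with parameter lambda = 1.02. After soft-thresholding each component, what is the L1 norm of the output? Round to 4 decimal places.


Soft-thresholding with lambda = 1.02:
prox(-5.4716) = sign(-5.4716)*max(|-5.4716| - 1.02, 0) = -4.4516
prox(1.9537) = sign(1.9537)*max(|1.9537| - 1.02, 0) = 0.9337
prox(8.0471) = sign(8.0471)*max(|8.0471| - 1.02, 0) = 7.0271
prox(-9.6757) = sign(-9.6757)*max(|-9.6757| - 1.02, 0) = -8.6557
prox(x) = [-4.4516, 0.9337, 7.0271, -8.6557]
||prox(x)||_1 = 4.4516 + 0.9337 + 7.0271 + 8.6557 = 21.0681


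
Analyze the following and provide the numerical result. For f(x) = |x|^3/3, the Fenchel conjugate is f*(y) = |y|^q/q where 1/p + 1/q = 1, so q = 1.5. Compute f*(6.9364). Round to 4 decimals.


The conjugate exponent q satisfies 1/p + 1/q = 1.
p = 3, so q = 3/(3 - 1) = 1.5
|y|^q = 6.9364^1.5 = 18.2684
f*(6.9364) = 18.2684 / 1.5 = 12.179


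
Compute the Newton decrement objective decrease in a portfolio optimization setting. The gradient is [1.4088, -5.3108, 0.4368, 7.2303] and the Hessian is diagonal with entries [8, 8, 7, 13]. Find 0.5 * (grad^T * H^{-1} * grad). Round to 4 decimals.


Step 1: H is diagonal, so H^(-1) * g = [0.1761, -0.6639, 0.0624, 0.5562].
Step 2: g^T H^(-1) g = sum_i g_i^2 / H_ii
  = (1.4088)^2/8 + (-5.3108)^2/8 + (0.4368)^2/7 + (7.2303)^2/13
  = 0.2481 + 3.5256 + 0.0273 + 4.0213 = 7.8222
Step 3: Objective decrease = 0.5 * g^T H^(-1) g = 3.9111


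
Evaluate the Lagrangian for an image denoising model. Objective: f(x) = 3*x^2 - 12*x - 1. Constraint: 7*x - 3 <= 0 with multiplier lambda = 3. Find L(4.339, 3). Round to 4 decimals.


Step 1: Evaluate f(x).
f(4.339) = 3*4.339^2 - 12*4.339 - 1 = 3.4128
Step 2: Evaluate g(x).
g(4.339) = 7*4.339 - 3 = 27.373
Step 3: Compute Lagrangian.
L = 3.4128 + 3*27.373 = 85.5318


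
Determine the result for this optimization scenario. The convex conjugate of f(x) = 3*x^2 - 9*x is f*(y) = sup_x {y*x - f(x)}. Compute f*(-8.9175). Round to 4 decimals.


f*(y) = sup_x {y*x - a*x^2 - b*x} = sup_x {(y-b)*x - a*x^2}
FOC: (y - b) - 2a*x = 0 => x* = (y - b)/(2a)
x* = (-8.9175 + 9)/(2*3) = 0.0138
f*(-8.9175) = (y-b)^2/(4a) = (-8.9175 + 9)^2/(4*3)
= 0.0068/12 = 0.0006


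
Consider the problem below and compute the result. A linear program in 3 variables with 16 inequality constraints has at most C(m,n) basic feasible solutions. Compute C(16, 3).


Each vertex corresponds to some choice of n active constraints out of m, so the number of vertices is at most C(m, n) = m! / (n!(m-n)!).
m = 16, n = 3
Numerator: 16 * 15 * 14
Denominator: 3! = 6
C(16, 3) = 560


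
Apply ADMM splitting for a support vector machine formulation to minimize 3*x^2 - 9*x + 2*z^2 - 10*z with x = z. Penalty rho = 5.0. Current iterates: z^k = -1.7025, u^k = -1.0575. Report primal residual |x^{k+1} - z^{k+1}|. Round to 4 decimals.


ADMM iteration with rho = 5.0, z^k = -1.7025, u^k = -1.0575
Step 1: x-update.
Minimize 3*x^2 - 9*x + (5.0/2)*(x + 1.7025 - 1.0575)^2
FOC: (2*3 + 5.0)*x = 9 + 5.0*(-1.7025 + 1.0575)
x^{k+1} = 0.525
Step 2: z-update.
Minimize 2*z^2 - 10*z + (5.0/2)*(0.525 - z - 1.0575)^2
FOC: (2*2 + 5.0)*z = 10 + 5.0*(0.525 - 1.0575)
z^{k+1} = 0.8153
Step 3: u-update.
u^{k+1} = -1.0575 + 0.525 - 0.8153 = -1.3478
Step 4: Primal residual = |0.525 - 0.8153| = 0.2903


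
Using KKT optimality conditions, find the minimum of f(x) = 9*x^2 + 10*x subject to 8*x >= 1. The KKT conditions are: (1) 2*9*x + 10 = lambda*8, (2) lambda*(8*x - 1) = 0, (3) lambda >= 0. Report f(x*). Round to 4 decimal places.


Step 1: Try lambda = 0 (constraint inactive).
x_unc = -10/(2*9) = -0.5556
Check: 8*-0.5556 = -4.4448 < 1 -- violated!
Step 2: Constraint must be active: 8*x = 1
x* = 1/8 = 0.125
lambda = (2*9*0.125 + 10)/8 = 1.5313
Step 3: Compute optimal value.
f(x*) = 9*0.125^2 + 10*0.125 = 1.3906


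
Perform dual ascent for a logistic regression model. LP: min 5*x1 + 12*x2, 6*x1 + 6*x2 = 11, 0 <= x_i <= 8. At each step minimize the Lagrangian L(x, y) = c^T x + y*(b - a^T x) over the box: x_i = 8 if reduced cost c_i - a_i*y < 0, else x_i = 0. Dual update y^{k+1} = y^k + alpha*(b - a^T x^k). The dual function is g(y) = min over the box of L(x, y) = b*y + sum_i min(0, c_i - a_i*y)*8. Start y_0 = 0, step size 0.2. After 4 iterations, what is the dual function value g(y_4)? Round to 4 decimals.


Dual ascent for LP: min 5*x1 + 12*x2, 6*x1 + 6*x2 = 11, 0 <= x_i <= 8
Step 1: y^k = 0.0, reduced costs: (5.0, 12.0)
  x^k = (0.0, 0.0), subgradient = b - a^T x = 11.0
  y^{k+1} = 0.0 + 0.2*11.0 = 2.2
Step 2: y^k = 2.2, reduced costs: (-8.2, -1.2)
  x^k = (8.0, 8.0), subgradient = b - a^T x = -85.0
  y^{k+1} = 2.2 + 0.2*-85.0 = -14.8
Step 3: y^k = -14.8, reduced costs: (93.8, 100.8)
  x^k = (0.0, 0.0), subgradient = b - a^T x = 11.0
  y^{k+1} = -14.8 + 0.2*11.0 = -12.6
Step 4: y^k = -12.6, reduced costs: (80.6, 87.6)
  x^k = (0.0, 0.0), subgradient = b - a^T x = 11.0
  y^{k+1} = -12.6 + 0.2*11.0 = -10.4
Dual objective at y_4 = -10.4: reduced costs (67.4, 74.4), box minimizer x = (0.0, 0.0)
g(y_4) = b*y + (c1 - a1*y)*x1 + (c2 - a2*y)*x2 = 11*(-10.4) + 67.4*0.0 + 74.4*0.0 = -114.4 + 0.0 + 0.0 = -114.4


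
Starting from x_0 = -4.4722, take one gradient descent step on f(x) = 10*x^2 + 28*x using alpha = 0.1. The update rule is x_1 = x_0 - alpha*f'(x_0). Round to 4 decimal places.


We compute the gradient at x_0 and apply the update.
f'(x) = 20*x + 28
f'(-4.4722) = 20*-4.4722 + 28 = -61.444
x_1 = -4.4722 - 0.1*-61.444 = 1.6722


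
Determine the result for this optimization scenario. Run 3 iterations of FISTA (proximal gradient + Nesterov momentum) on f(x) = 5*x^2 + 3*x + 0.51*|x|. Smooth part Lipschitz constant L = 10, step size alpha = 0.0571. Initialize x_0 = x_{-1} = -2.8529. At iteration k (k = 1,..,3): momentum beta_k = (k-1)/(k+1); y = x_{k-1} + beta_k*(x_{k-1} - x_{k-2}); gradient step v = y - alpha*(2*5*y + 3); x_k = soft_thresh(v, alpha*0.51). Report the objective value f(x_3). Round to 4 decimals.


FISTA on f(x) = 5*x^2 + 3*x + 0.51*|x|
L = 10, alpha = 0.0571
Iteration 1: beta = 0.0, y = -2.8529 + 0.0*(-2.8529 + 2.8529) = -2.8529
  grad(y) = -25.529, v = y - alpha*grad = -1.3952
  prox(v) = soft_thresh(-1.3952, 0.0291) = -1.3661
Iteration 2: beta = 0.3333, y = -1.3661 + 0.3333*(-1.3661 + 2.8529) = -0.8705
  grad(y) = -5.7046, v = y - alpha*grad = -0.5447
  prox(v) = soft_thresh(-0.5447, 0.0291) = -0.5156
Iteration 3: beta = 0.5, y = -0.5156 + 0.5*(-0.5156 + 1.3661) = -0.0904
  grad(y) = 2.0962, v = y - alpha*grad = -0.2101
  prox(v) = soft_thresh(-0.2101, 0.0291) = -0.181
f(x_3) = 5*(-0.181)^2 + 3*(-0.181) + 0.51*|-0.181| = -0.2869


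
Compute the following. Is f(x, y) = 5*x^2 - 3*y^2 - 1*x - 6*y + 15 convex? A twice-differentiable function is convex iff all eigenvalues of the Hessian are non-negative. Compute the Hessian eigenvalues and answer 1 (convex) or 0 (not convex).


The Hessian of f(x,y) = 5*x^2 - 3*y^2 - 1*x - 6*y + 15 is:
H = [[10, 0], [0, -6]]
Trace = 10 - 6 = 4
Determinant = 10*-6 - (0)^2 = -60
Discriminant = (4)^2 - 4*-60 = 256.0
Eigenvalues: lambda_1 = -6.0, lambda_2 = 10.0
The function is not convex.

0


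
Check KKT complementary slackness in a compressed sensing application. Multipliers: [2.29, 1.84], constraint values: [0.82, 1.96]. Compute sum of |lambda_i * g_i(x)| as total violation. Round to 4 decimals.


KKT complementary slackness check:
lambda_1 * g_1 = 2.29 * 0.82 = 1.8778
lambda_2 * g_2 = 1.84 * 1.96 = 3.6064
Total violation = 1.8778 + 3.6064 = 5.4842


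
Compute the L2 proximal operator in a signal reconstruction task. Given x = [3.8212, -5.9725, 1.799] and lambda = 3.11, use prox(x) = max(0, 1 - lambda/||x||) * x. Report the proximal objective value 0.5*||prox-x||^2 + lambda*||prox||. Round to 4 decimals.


Step 1: Compute ||x||.
||x|| = 7.315
Step 2: Compute scaling factor.
scale = max(0, 1 - 3.11/7.315) = 0.5748
Step 3: prox(x) = [2.1966, -3.4333, 1.0341]
||prox(x)|| = 4.205
Step 4: Proximal objective.
0.5*||prox-x||^2 = 4.8361
lambda*||prox|| = 13.0776
Total = 17.9135


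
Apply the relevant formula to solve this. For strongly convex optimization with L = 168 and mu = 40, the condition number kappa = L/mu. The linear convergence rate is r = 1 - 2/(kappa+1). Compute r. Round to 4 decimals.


Step 1: Compute the condition number.
kappa = L/mu = 168/40 = 4.2
Step 2: Compute the convergence rate.
r = 1 - 2/(kappa + 1) = 1 - 2*mu/(L + mu) = (L - mu)/(L + mu) = 128/208 = 0.6154


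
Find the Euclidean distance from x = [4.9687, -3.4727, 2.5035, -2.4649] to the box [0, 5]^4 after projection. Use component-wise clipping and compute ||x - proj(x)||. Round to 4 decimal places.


Project each component onto [0, 5].
clip(4.9687) = 4.9687, clip(-3.4727) = 0.0, clip(2.5035) = 2.5035, clip(-2.4649) = 0.0
Projection = [4.9687, 0.0, 2.5035, 0.0]
Squared diffs: [0.0, 12.0596, 0.0, 6.0757]
Distance = sqrt(18.1353) = 4.2586


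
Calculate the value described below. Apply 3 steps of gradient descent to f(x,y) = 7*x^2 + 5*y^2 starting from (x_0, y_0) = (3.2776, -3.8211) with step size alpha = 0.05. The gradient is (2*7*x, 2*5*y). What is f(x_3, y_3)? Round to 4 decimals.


Gradient descent on f(x,y) = 7*x^2 + 5*y^2.
Starting point: (3.2776, -3.8211), alpha = 0.05
Step 1: grad_x = 2*7*3.2776 = 45.8864, grad_y = 2*5*-3.8211 = -38.211
  x_1 = 3.2776 - 0.05*45.8864 = 0.9833
  y_1 = -3.8211 - 0.05*-38.211 = -1.9106
Step 2: grad_x = 2*7*0.9833 = 13.7659, grad_y = 2*5*-1.9106 = -19.1055
  x_2 = 0.9833 - 0.05*13.7659 = 0.295
  y_2 = -1.9106 - 0.05*-19.1055 = -0.9553
Step 3: grad_x = 2*7*0.295 = 4.1298, grad_y = 2*5*-0.9553 = -9.5528
  x_3 = 0.295 - 0.05*4.1298 = 0.0885
  y_3 = -0.9553 - 0.05*-9.5528 = -0.4776
f(0.0885, -0.4776) = 7*0.0885^2 + 5*(-0.4776)^2 = 1.1955


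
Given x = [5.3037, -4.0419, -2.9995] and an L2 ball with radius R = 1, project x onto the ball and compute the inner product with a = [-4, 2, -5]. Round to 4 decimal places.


Step 1: Compute ||x|| (intermediates to 6 decimals).
||x|| = sqrt(5.3037^2 + (-4.0419)^2 + (-2.9995)^2) = 7.311853
Step 2: Project.
Since ||x|| > R, scale = R/||x|| = 1/7.311853 = 0.136764, proj(x) = scale * x
proj(x) = [0.725355, -0.552786, -0.410224]
Step 3: Dot product.
a^T * proj(x) = -4*0.725355 + 2*(-0.552786) - 5*(-0.410224) = -1.9559


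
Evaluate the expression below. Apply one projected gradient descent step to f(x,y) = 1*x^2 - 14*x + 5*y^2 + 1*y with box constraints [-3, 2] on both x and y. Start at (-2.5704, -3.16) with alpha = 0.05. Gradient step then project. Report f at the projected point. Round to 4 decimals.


Step 1: Compute gradient at (-2.5704, -3.16).
grad_x = 2*1*-2.5704 - 14 = -19.1408
grad_y = 2*5*-3.16 + 1 = -30.6
Step 2: Gradient step.
x_raw = -2.5704 - 0.05*-19.1408 = -1.6134
y_raw = -3.16 - 0.05*-30.6 = -1.63
Step 3: Project onto [-3, 2].
x_proj = clip(-1.6134) = -1.6134
y_proj = clip(-1.63) = -1.63
Step 4: Evaluate f.
f(-1.6134, -1.63) = 36.8445


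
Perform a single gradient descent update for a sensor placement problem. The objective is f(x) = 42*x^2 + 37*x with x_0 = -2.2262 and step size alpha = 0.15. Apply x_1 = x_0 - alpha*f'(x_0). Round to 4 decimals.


We compute the gradient at x_0 and apply the update.
f'(x) = 84*x + 37
f'(-2.2262) = 84*-2.2262 + 37 = -150.0008
x_1 = -2.2262 - 0.15*-150.0008 = 20.2739


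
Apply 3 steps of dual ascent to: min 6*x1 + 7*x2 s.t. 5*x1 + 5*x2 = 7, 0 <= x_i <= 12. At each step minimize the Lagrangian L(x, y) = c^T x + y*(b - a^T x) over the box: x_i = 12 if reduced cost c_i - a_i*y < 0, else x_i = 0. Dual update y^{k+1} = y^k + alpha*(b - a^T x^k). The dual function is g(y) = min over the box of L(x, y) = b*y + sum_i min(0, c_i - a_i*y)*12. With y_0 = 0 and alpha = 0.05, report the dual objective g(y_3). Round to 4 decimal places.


Dual ascent for LP: min 6*x1 + 7*x2, 5*x1 + 5*x2 = 7, 0 <= x_i <= 12
Step 1: y^k = 0.0, reduced costs: (6.0, 7.0)
  x^k = (0.0, 0.0), subgradient = b - a^T x = 7.0
  y^{k+1} = 0.0 + 0.05*7.0 = 0.35
Step 2: y^k = 0.35, reduced costs: (4.25, 5.25)
  x^k = (0.0, 0.0), subgradient = b - a^T x = 7.0
  y^{k+1} = 0.35 + 0.05*7.0 = 0.7
Step 3: y^k = 0.7, reduced costs: (2.5, 3.5)
  x^k = (0.0, 0.0), subgradient = b - a^T x = 7.0
  y^{k+1} = 0.7 + 0.05*7.0 = 1.05
Dual objective at y_3 = 1.05: reduced costs (0.75, 1.75), box minimizer x = (0.0, 0.0)
g(y_3) = b*y + (c1 - a1*y)*x1 + (c2 - a2*y)*x2 = 7*1.05 + 0.75*0.0 + 1.75*0.0 = 7.35 + 0.0 + 0.0 = 7.35


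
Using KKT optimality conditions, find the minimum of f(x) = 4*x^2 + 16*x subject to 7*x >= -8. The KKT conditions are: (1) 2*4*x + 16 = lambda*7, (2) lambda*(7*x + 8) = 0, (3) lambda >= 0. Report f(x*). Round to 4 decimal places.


Step 1: Try lambda = 0 (constraint inactive).
x_unc = -16/(2*4) = -2.0
Check: 7*-2.0 = -14.0 < -8 -- violated!
Step 2: Constraint must be active: 7*x = -8
x* = -8/7 = -1.1429 (rounded; the exact value -8/7 is used below)
lambda = (2*4*(-8/7) + 16)/7 = 0.9796
Step 3: Compute optimal value.
f(x*) = 4*(-8/7)^2 + 16*(-8/7) = -13.0612


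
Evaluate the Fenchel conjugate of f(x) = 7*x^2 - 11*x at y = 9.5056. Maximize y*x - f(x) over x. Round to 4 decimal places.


f*(y) = sup_x {y*x - a*x^2 - b*x} = sup_x {(y-b)*x - a*x^2}
FOC: (y - b) - 2a*x = 0 => x* = (y - b)/(2a)
x* = (9.5056 + 11)/(2*7) = 1.4647
f*(9.5056) = (y-b)^2/(4a) = (9.5056 + 11)^2/(4*7)
= 420.4796/28 = 15.0171


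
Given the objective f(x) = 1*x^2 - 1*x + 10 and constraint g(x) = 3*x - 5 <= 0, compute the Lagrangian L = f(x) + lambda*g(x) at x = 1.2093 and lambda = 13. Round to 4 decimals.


Step 1: Evaluate f(x).
f(1.2093) = 1*1.2093^2 - 1*1.2093 + 10 = 10.2531
Step 2: Evaluate g(x).
g(1.2093) = 3*1.2093 - 5 = -1.3721
Step 3: Compute Lagrangian.
L = 10.2531 + 13*-1.3721 = -7.5842


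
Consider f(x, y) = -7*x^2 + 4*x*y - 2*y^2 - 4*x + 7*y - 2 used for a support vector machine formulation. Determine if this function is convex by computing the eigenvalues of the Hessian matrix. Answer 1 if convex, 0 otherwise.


The Hessian of f(x,y) = -7*x^2 + 4*x*y - 2*y^2 - 4*x + 7*y - 2 is:
H = [[-14, 4], [4, -4]]
Trace = -14 - 4 = -18
Determinant = -14*-4 - (4)^2 = 40
Discriminant = (-18)^2 - 4*40 = 164.0
Eigenvalues: lambda_1 = -15.4031, lambda_2 = -2.5969
The function is not convex.

0


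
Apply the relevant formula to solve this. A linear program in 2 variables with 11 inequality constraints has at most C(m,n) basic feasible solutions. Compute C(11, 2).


Each vertex corresponds to some choice of n active constraints out of m, so the number of vertices is at most C(m, n) = m! / (n!(m-n)!).
m = 11, n = 2
Numerator: 11 * 10
Denominator: 2! = 2
C(11, 2) = 55


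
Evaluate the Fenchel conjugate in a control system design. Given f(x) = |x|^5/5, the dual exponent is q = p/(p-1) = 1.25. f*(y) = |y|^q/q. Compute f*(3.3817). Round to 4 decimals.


The conjugate exponent q satisfies 1/p + 1/q = 1.
p = 5, so q = 5/(5 - 1) = 1.25
|y|^q = 3.3817^1.25 = 4.5858
f*(3.3817) = 4.5858 / 1.25 = 3.6687


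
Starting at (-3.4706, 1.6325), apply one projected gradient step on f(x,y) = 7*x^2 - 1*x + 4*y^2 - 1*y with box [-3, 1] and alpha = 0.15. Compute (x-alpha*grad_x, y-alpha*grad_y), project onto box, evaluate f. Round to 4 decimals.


Step 1: Compute gradient at (-3.4706, 1.6325).
grad_x = 2*7*-3.4706 - 1 = -49.5884
grad_y = 2*4*1.6325 - 1 = 12.06
Step 2: Gradient step.
x_raw = -3.4706 - 0.15*-49.5884 = 3.9677
y_raw = 1.6325 - 0.15*12.06 = -0.1765
Step 3: Project onto [-3, 1].
x_proj = clip(3.9677) = 1.0
y_proj = clip(-0.1765) = -0.1765
Step 4: Evaluate f.
f(1.0, -0.1765) = 6.3011


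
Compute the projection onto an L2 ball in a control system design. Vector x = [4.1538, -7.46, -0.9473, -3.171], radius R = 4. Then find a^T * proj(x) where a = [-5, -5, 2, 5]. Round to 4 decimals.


Step 1: Compute ||x|| (intermediates to 6 decimals).
||x|| = sqrt(4.1538^2 + (-7.46)^2 + (-0.9473)^2 + (-3.171)^2) = 9.157416
Step 2: Project.
Since ||x|| > R, scale = R/||x|| = 4/9.157416 = 0.436804, proj(x) = scale * x
proj(x) = [1.814396, -3.258558, -0.413784, -1.385105]
Step 3: Dot product.
a^T * proj(x) = -5*1.814396 - 5*(-3.258558) + 2*(-0.413784) + 5*(-1.385105) = -0.5323


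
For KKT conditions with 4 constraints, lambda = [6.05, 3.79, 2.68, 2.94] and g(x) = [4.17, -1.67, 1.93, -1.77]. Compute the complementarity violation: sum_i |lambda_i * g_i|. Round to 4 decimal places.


KKT complementary slackness check:
lambda_1 * g_1 = 6.05 * 4.17 = 25.2285
lambda_2 * g_2 = 3.79 * -1.67 = -6.3293
lambda_3 * g_3 = 2.68 * 1.93 = 5.1724
lambda_4 * g_4 = 2.94 * -1.77 = -5.2038
Total violation = 25.2285 + 6.3293 + 5.1724 + 5.2038 = 41.934


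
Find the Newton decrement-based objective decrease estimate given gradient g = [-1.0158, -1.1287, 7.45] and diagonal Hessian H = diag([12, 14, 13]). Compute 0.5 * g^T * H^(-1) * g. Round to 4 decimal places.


Step 1: H is diagonal, so H^(-1) * g = [-0.0847, -0.0806, 0.5731].
Step 2: g^T H^(-1) g = sum_i g_i^2 / H_ii
  = (-1.0158)^2/12 + (-1.1287)^2/14 + (7.45)^2/13
  = 0.086 + 0.091 + 4.2694 = 4.4464
Step 3: Objective decrease = 0.5 * g^T H^(-1) g = 2.2232


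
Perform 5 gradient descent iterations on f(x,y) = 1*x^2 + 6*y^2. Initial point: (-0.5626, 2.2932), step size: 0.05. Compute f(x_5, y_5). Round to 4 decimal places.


Gradient descent on f(x,y) = 1*x^2 + 6*y^2.
Starting point: (-0.5626, 2.2932), alpha = 0.05
Step 1: grad_x = 2*1*-0.5626 = -1.1252, grad_y = 2*6*2.2932 = 27.5184
  x_1 = -0.5626 - 0.05*-1.1252 = -0.5063
  y_1 = 2.2932 - 0.05*27.5184 = 0.9173
Step 2: grad_x = 2*1*-0.5063 = -1.0127, grad_y = 2*6*0.9173 = 11.0074
  x_2 = -0.5063 - 0.05*-1.0127 = -0.4557
  y_2 = 0.9173 - 0.05*11.0074 = 0.3669
Step 3: grad_x = 2*1*-0.4557 = -0.9114, grad_y = 2*6*0.3669 = 4.4029
  x_3 = -0.4557 - 0.05*-0.9114 = -0.4101
  y_3 = 0.3669 - 0.05*4.4029 = 0.1468
Step 4: grad_x = 2*1*-0.4101 = -0.8203, grad_y = 2*6*0.1468 = 1.7612
  x_4 = -0.4101 - 0.05*-0.8203 = -0.3691
  y_4 = 0.1468 - 0.05*1.7612 = 0.0587
Step 5: grad_x = 2*1*-0.3691 = -0.7382, grad_y = 2*6*0.0587 = 0.7045
  x_5 = -0.3691 - 0.05*-0.7382 = -0.3322
  y_5 = 0.0587 - 0.05*0.7045 = 0.0235
f(-0.3322, 0.0235) = 1*(-0.3322)^2 + 6*0.0235^2 = 0.1137
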